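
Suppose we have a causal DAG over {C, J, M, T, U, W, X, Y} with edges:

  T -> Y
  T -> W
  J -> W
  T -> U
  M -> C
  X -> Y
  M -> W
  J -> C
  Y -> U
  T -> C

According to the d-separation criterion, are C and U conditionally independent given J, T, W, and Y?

Yes — C and U are d-separated given {J, T, W, Y}.

There are 6 undirected paths between C and U; checking each against the conditioning set {J, T, W, Y}:
  1. C ← M → W ← T → Y → U — M:fork[open]; W:collider[open]; T:fork[blocks]; Y:chain[blocks] ⇒ blocked
  2. C ← M → W ← T → U — M:fork[open]; W:collider[open]; T:fork[blocks] ⇒ blocked
  3. C ← J → W ← T → Y → U — J:fork[blocks]; W:collider[open]; T:fork[blocks]; Y:chain[blocks] ⇒ blocked
  4. C ← J → W ← T → U — J:fork[blocks]; W:collider[open]; T:fork[blocks] ⇒ blocked
  5. C ← T → Y → U — T:fork[blocks]; Y:chain[blocks] ⇒ blocked
  6. C ← T → U — T:fork[blocks] ⇒ blocked
Every path is blocked, so C and U are d-separated given {J, T, W, Y}.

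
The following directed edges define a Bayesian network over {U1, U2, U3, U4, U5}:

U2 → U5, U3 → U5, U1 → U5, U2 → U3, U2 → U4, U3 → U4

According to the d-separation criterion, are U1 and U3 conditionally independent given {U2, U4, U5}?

No — U1 and U3 are not d-separated given {U2, U4, U5}.

We examine all 3 paths between U1 and U3:
Path 1: U1 → U5 ← U2 → U3
  U2 is a fork here and U2 is conditioned on, so the path is blocked at U2.
Path 2: U1 → U5 ← U2 → U4 ← U3
  U2 is a fork here and U2 is conditioned on, so the path is blocked at U2.
Path 3: U1 → U5 ← U3
  U5 is a collider and U5 is conditioned on, which opens it — no node blocks this path, so it is active.
Because an active path exists, U1 and U3 are not d-separated.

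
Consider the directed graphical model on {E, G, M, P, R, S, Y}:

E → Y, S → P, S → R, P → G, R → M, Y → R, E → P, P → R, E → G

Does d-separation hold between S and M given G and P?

Enumerating the 4 paths from S to M and testing each for blocking by {G, P}:
  1. S → R → M — R:chain[open] ⇒ active
  2. S → P → R → M — P:chain[blocks]; R:chain[open] ⇒ blocked
  3. S → P → G ← E → Y → R → M — P:chain[blocks]; G:collider[open]; E:fork[open]; Y:chain[open]; R:chain[open] ⇒ blocked
  4. S → P ← E → Y → R → M — P:collider[open]; E:fork[open]; Y:chain[open]; R:chain[open] ⇒ active
Since the path S → R → M is active, S and M are not d-separated given {G, P}.

No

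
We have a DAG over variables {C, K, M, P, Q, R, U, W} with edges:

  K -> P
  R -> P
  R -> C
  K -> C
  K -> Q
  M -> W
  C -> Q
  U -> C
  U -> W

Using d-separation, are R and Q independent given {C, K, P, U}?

Yes

There are 4 undirected paths between R and Q; checking each against the conditioning set {C, K, P, U}:
Path 1: R → P ← K → C → Q
  K is a fork here and K is conditioned on, so the path is blocked at K.
Path 2: R → P ← K → Q
  K is a fork here and K is conditioned on, so the path is blocked at K.
Path 3: R → C ← K → Q
  K is a fork here and K is conditioned on, so the path is blocked at K.
Path 4: R → C → Q
  C is a chain here and C is conditioned on, so the path is blocked at C.
Every path is blocked, so R and Q are d-separated given {C, K, P, U}.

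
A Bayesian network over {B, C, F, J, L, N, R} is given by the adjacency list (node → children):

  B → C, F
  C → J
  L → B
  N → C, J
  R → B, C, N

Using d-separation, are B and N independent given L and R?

Yes

Enumerating the 6 paths from B to N and testing each for blocking by {L, R}:
  1. B ← R → N — R:fork[blocks] ⇒ blocked
  2. B ← R → C → J ← N — R:fork[blocks]; C:chain[open]; J:collider[blocks] ⇒ blocked
  3. B ← R → C ← N — R:fork[blocks]; C:collider[blocks] ⇒ blocked
  4. B → C → J ← N — C:chain[open]; J:collider[blocks] ⇒ blocked
  5. B → C ← N — C:collider[blocks] ⇒ blocked
  6. B → C ← R → N — C:collider[blocks]; R:fork[blocks] ⇒ blocked
Since every path is blocked, d-separation holds.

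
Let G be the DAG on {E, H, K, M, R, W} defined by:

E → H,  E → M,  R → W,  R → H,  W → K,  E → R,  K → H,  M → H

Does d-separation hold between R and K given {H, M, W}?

We examine all 4 paths between R and K:
Path 1: R ← E → M → H ← K
  M is a chain here and M is conditioned on, so the path is blocked at M.
Path 2: R ← E → H ← K
  E is a fork and E is not conditioned on; H is a collider and H is conditioned on, which opens it — no node blocks this path, so it is active.
Path 3: R → W → K
  W is a chain here and W is conditioned on, so the path is blocked at W.
Path 4: R → H ← K
  H is a collider and H is conditioned on, which opens it — no node blocks this path, so it is active.
Because an active path exists, R and K are not d-separated.

No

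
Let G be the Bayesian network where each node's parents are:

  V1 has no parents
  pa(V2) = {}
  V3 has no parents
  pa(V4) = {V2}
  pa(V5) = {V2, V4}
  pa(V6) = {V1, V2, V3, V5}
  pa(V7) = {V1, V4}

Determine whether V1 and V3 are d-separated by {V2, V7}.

Yes — V1 and V3 are d-separated given {V2, V7}.

Enumerating the 5 paths from V1 to V3 and testing each for blocking by {V2, V7}:
Path 1: V1 → V7 ← V4 ← V2 → V5 → V6 ← V3
  V2 is a fork here and V2 is conditioned on, so the path is blocked at V2.
Path 2: V1 → V7 ← V4 ← V2 → V6 ← V3
  V2 is a fork here and V2 is conditioned on, so the path is blocked at V2.
Path 3: V1 → V7 ← V4 → V5 ← V2 → V6 ← V3
  V5 is a collider here and neither V5 nor any of its descendants is conditioned on, so the collider stays closed — the path is blocked at V5.
Path 4: V1 → V7 ← V4 → V5 → V6 ← V3
  V6 is a collider here and neither V6 nor any of its descendants is conditioned on, so the collider stays closed — the path is blocked at V6.
Path 5: V1 → V6 ← V3
  V6 is a collider here and neither V6 nor any of its descendants is conditioned on, so the collider stays closed — the path is blocked at V6.
Every path is blocked, so V1 and V3 are d-separated given {V2, V7}.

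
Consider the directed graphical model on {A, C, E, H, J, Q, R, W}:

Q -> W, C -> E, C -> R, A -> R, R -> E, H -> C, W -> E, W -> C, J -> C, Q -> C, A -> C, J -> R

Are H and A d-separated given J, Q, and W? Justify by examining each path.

6 paths connect H and A; each must be blocked for d-separation to hold:
Path 1: H → C → R ← A
  R is a collider here and neither R nor any of its descendants is conditioned on, so the collider stays closed — the path is blocked at R.
Path 2: H → C → E ← R ← A
  E is a collider here and neither E nor any of its descendants is conditioned on, so the collider stays closed — the path is blocked at E.
Path 3: H → C ← J → R ← A
  C is a collider here and neither C nor any of its descendants is conditioned on, so the collider stays closed — the path is blocked at C.
Path 4: H → C ← A
  C is a collider here and neither C nor any of its descendants is conditioned on, so the collider stays closed — the path is blocked at C.
Path 5: H → C ← Q → W → E ← R ← A
  C is a collider here and neither C nor any of its descendants is conditioned on, so the collider stays closed — the path is blocked at C.
Path 6: H → C ← W → E ← R ← A
  C is a collider here and neither C nor any of its descendants is conditioned on, so the collider stays closed — the path is blocked at C.
Since every path is blocked, d-separation holds.

Yes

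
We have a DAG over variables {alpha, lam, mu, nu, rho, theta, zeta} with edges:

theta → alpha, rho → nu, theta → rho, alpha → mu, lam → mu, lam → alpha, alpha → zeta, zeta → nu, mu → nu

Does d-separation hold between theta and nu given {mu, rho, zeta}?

Yes

4 paths connect theta and nu; each must be blocked for d-separation to hold:
  1. theta → rho → nu — rho:chain[blocks] ⇒ blocked
  2. theta → alpha ← lam → mu → nu — alpha:collider[open]; lam:fork[open]; mu:chain[blocks] ⇒ blocked
  3. theta → alpha → mu → nu — alpha:chain[open]; mu:chain[blocks] ⇒ blocked
  4. theta → alpha → zeta → nu — alpha:chain[open]; zeta:chain[blocks] ⇒ blocked
Every path is blocked, so theta and nu are d-separated given {mu, rho, zeta}.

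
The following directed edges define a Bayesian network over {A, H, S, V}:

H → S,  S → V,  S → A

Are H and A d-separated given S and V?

Only one path connects H and A:
Path 1: H → S → A
  S is a chain here and S is conditioned on, so the path is blocked at S.
Every path is blocked, so H and A are d-separated given {S, V}.

Yes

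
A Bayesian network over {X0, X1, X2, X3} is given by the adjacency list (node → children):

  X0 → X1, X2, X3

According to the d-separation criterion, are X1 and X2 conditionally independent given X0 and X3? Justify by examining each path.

Yes

There is one path between X1 and X2:
  1. X1 ← X0 → X2 — X0:fork[blocks] ⇒ blocked
Every path is blocked, so X1 and X2 are d-separated given {X0, X3}.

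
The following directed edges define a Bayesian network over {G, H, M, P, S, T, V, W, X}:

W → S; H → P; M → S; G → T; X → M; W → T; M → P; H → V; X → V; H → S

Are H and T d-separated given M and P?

There are 3 undirected paths between H and T; checking each against the conditioning set {M, P}:
  1. H → V ← X → M → S ← W → T — V:collider[blocks]; X:fork[open]; M:chain[blocks]; S:collider[blocks]; W:fork[open] ⇒ blocked
  2. H → P ← M → S ← W → T — P:collider[open]; M:fork[blocks]; S:collider[blocks]; W:fork[open] ⇒ blocked
  3. H → S ← W → T — S:collider[blocks]; W:fork[open] ⇒ blocked
Every path is blocked, so H and T are d-separated given {M, P}.

Yes — H and T are d-separated given {M, P}.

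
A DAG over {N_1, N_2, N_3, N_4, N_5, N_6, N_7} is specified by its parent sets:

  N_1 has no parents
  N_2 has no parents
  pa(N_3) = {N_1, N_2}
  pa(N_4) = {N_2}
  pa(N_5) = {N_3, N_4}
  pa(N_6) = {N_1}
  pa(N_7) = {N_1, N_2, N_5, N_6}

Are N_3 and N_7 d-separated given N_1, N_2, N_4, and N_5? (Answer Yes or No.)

6 paths connect N_3 and N_7; each must be blocked for d-separation to hold:
  1. N_3 ← N_1 → N_7 — N_1:fork[blocks] ⇒ blocked
  2. N_3 ← N_1 → N_6 → N_7 — N_1:fork[blocks]; N_6:chain[open] ⇒ blocked
  3. N_3 → N_5 ← N_4 ← N_2 → N_7 — N_5:collider[open]; N_4:chain[blocks]; N_2:fork[blocks] ⇒ blocked
  4. N_3 → N_5 → N_7 — N_5:chain[blocks] ⇒ blocked
  5. N_3 ← N_2 → N_4 → N_5 → N_7 — N_2:fork[blocks]; N_4:chain[blocks]; N_5:chain[blocks] ⇒ blocked
  6. N_3 ← N_2 → N_7 — N_2:fork[blocks] ⇒ blocked
Every path is blocked, so N_3 and N_7 are d-separated given {N_1, N_2, N_4, N_5}.

Yes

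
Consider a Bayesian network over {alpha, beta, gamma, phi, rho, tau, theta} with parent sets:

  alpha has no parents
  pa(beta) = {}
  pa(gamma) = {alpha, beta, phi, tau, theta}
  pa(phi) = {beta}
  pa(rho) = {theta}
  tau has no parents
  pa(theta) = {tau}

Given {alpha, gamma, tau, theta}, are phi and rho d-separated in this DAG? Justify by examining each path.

There are 4 undirected paths between phi and rho; checking each against the conditioning set {alpha, gamma, tau, theta}:
  1. phi ← beta → gamma ← tau → theta → rho — beta:fork[open]; gamma:collider[open]; tau:fork[blocks]; theta:chain[blocks] ⇒ blocked
  2. phi ← beta → gamma ← theta → rho — beta:fork[open]; gamma:collider[open]; theta:fork[blocks] ⇒ blocked
  3. phi → gamma ← tau → theta → rho — gamma:collider[open]; tau:fork[blocks]; theta:chain[blocks] ⇒ blocked
  4. phi → gamma ← theta → rho — gamma:collider[open]; theta:fork[blocks] ⇒ blocked
Since every path is blocked, d-separation holds.

Yes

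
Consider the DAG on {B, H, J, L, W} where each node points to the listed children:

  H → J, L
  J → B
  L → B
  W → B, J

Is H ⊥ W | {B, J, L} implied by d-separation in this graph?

No

There are 4 undirected paths between H and W; checking each against the conditioning set {B, J, L}:
  1. H → J → B ← W — J:chain[blocks]; B:collider[open] ⇒ blocked
  2. H → J ← W — J:collider[open] ⇒ active
  3. H → L → B ← J ← W — L:chain[blocks]; B:collider[open]; J:chain[blocks] ⇒ blocked
  4. H → L → B ← W — L:chain[blocks]; B:collider[open] ⇒ blocked
At least one path is unblocked, so d-separation fails.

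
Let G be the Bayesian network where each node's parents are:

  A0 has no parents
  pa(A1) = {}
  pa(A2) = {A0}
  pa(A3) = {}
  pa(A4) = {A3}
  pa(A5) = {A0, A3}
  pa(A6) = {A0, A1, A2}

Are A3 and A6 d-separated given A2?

Yes

We examine all 2 paths between A3 and A6:
Path 1: A3 → A5 ← A0 → A6
  A5 is a collider here and neither A5 nor any of its descendants is conditioned on, so the collider stays closed — the path is blocked at A5.
Path 2: A3 → A5 ← A0 → A2 → A6
  A5 is a collider here and neither A5 nor any of its descendants is conditioned on, so the collider stays closed — the path is blocked at A5.
Since every path is blocked, d-separation holds.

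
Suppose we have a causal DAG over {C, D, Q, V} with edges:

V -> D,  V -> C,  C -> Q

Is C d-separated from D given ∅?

Only one path connects C and D:
Path 1: C ← V → D
  V is a fork and V is not conditioned on — no node blocks this path, so it is active.
Because an active path exists, C and D are not d-separated.

No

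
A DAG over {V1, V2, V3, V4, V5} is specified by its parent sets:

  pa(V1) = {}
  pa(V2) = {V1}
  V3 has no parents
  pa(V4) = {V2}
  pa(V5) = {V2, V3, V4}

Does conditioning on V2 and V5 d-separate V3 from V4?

No

Enumerating the 2 paths from V3 to V4 and testing each for blocking by {V2, V5}:
Path 1: V3 → V5 ← V2 → V4
  V2 is a fork here and V2 is conditioned on, so the path is blocked at V2.
Path 2: V3 → V5 ← V4
  V5 is a collider and V5 is conditioned on, which opens it — no node blocks this path, so it is active.
Since the path V3 → V5 ← V4 is active, V3 and V4 are not d-separated given {V2, V5}.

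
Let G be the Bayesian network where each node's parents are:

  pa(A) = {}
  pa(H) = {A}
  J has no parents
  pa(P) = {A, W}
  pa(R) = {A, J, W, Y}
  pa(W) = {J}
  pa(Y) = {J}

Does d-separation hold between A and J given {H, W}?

6 paths connect A and J; each must be blocked for d-separation to hold:
Path 1: A → P ← W ← J
  P is a collider here and neither P nor any of its descendants is conditioned on, so the collider stays closed — the path is blocked at P.
Path 2: A → P ← W → R ← Y ← J
  P is a collider here and neither P nor any of its descendants is conditioned on, so the collider stays closed — the path is blocked at P.
Path 3: A → P ← W → R ← J
  P is a collider here and neither P nor any of its descendants is conditioned on, so the collider stays closed — the path is blocked at P.
Path 4: A → R ← Y ← J
  R is a collider here and neither R nor any of its descendants is conditioned on, so the collider stays closed — the path is blocked at R.
Path 5: A → R ← J
  R is a collider here and neither R nor any of its descendants is conditioned on, so the collider stays closed — the path is blocked at R.
Path 6: A → R ← W ← J
  R is a collider here and neither R nor any of its descendants is conditioned on, so the collider stays closed — the path is blocked at R.
Since every path is blocked, d-separation holds.

Yes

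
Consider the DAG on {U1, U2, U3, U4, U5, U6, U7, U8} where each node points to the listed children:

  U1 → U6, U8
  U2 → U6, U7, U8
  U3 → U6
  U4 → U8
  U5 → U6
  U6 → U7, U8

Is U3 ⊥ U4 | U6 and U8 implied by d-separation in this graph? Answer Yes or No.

No

There are 4 undirected paths between U3 and U4; checking each against the conditioning set {U6, U8}:
Path 1: U3 → U6 → U8 ← U4
  U6 is a chain here and U6 is conditioned on, so the path is blocked at U6.
Path 2: U3 → U6 ← U1 → U8 ← U4
  U6 is a collider and U6 is conditioned on, which opens it; U1 is a fork and U1 is not conditioned on; U8 is a collider and U8 is conditioned on, which opens it — no node blocks this path, so it is active.
Path 3: U3 → U6 ← U2 → U8 ← U4
  U6 is a collider and U6 is conditioned on, which opens it; U2 is a fork and U2 is not conditioned on; U8 is a collider and U8 is conditioned on, which opens it — no node blocks this path, so it is active.
Path 4: U3 → U6 → U7 ← U2 → U8 ← U4
  U6 is a chain here and U6 is conditioned on, so the path is blocked at U6.
Because an active path exists, U3 and U4 are not d-separated.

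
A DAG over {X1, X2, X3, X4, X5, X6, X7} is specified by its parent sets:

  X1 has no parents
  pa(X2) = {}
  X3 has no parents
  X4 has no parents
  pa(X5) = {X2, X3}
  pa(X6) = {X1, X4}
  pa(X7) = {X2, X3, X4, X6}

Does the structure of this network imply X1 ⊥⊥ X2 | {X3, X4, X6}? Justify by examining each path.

4 paths connect X1 and X2; each must be blocked for d-separation to hold:
Path 1: X1 → X6 ← X4 → X7 ← X3 → X5 ← X2
  X4 is a fork here and X4 is conditioned on, so the path is blocked at X4.
Path 2: X1 → X6 ← X4 → X7 ← X2
  X4 is a fork here and X4 is conditioned on, so the path is blocked at X4.
Path 3: X1 → X6 → X7 ← X3 → X5 ← X2
  X6 is a chain here and X6 is conditioned on, so the path is blocked at X6.
Path 4: X1 → X6 → X7 ← X2
  X6 is a chain here and X6 is conditioned on, so the path is blocked at X6.
Every path is blocked, so X1 and X2 are d-separated given {X3, X4, X6}.

Yes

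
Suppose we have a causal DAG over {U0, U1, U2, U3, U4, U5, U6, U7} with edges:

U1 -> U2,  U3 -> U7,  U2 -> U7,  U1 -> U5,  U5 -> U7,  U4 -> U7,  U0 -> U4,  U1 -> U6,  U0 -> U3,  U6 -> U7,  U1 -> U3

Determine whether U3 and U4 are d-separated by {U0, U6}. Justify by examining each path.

There are 5 undirected paths between U3 and U4; checking each against the conditioning set {U0, U6}:
Path 1: U3 ← U1 → U2 → U7 ← U4
  U7 is a collider here and neither U7 nor any of its descendants is conditioned on, so the collider stays closed — the path is blocked at U7.
Path 2: U3 ← U1 → U6 → U7 ← U4
  U6 is a chain here and U6 is conditioned on, so the path is blocked at U6.
Path 3: U3 ← U1 → U5 → U7 ← U4
  U7 is a collider here and neither U7 nor any of its descendants is conditioned on, so the collider stays closed — the path is blocked at U7.
Path 4: U3 → U7 ← U4
  U7 is a collider here and neither U7 nor any of its descendants is conditioned on, so the collider stays closed — the path is blocked at U7.
Path 5: U3 ← U0 → U4
  U0 is a fork here and U0 is conditioned on, so the path is blocked at U0.
Every path is blocked, so U3 and U4 are d-separated given {U0, U6}.

Yes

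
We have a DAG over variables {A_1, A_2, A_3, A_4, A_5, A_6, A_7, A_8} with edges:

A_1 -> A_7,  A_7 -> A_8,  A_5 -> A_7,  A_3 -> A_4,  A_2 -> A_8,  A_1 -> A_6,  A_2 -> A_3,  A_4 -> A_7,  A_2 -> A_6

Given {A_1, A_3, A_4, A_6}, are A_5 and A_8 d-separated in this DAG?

No — A_5 and A_8 are not d-separated given {A_1, A_3, A_4, A_6}.

We examine all 3 paths between A_5 and A_8:
Path 1: A_5 → A_7 ← A_1 → A_6 ← A_2 → A_8
  A_7 is a collider here and neither A_7 nor any of its descendants is conditioned on, so the collider stays closed — the path is blocked at A_7.
Path 2: A_5 → A_7 → A_8
  A_7 is a chain and A_7 is not conditioned on — no node blocks this path, so it is active.
Path 3: A_5 → A_7 ← A_4 ← A_3 ← A_2 → A_8
  A_7 is a collider here and neither A_7 nor any of its descendants is conditioned on, so the collider stays closed — the path is blocked at A_7.
Because an active path exists, A_5 and A_8 are not d-separated.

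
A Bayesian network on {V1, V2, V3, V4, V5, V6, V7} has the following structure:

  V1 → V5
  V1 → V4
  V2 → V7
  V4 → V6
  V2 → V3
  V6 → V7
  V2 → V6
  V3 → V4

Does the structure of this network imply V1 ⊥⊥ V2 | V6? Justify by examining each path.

No — V1 and V2 are not d-separated given {V6}.

We examine all 3 paths between V1 and V2:
  1. V1 → V4 ← V3 ← V2 — V4:collider[open]; V3:chain[open] ⇒ active
  2. V1 → V4 → V6 ← V2 — V4:chain[open]; V6:collider[open] ⇒ active
  3. V1 → V4 → V6 → V7 ← V2 — V4:chain[open]; V6:chain[blocks]; V7:collider[blocks] ⇒ blocked
At least one path is unblocked, so d-separation fails.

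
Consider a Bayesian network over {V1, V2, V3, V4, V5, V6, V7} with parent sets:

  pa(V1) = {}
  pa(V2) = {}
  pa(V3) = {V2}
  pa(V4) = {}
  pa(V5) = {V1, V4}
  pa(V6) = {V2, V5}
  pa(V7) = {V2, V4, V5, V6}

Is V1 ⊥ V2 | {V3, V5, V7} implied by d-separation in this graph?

We examine all 6 paths between V1 and V2:
  1. V1 → V5 → V7 ← V6 ← V2 — V5:chain[blocks]; V7:collider[open]; V6:chain[open] ⇒ blocked
  2. V1 → V5 → V7 ← V2 — V5:chain[blocks]; V7:collider[open] ⇒ blocked
  3. V1 → V5 → V6 → V7 ← V2 — V5:chain[blocks]; V6:chain[open]; V7:collider[open] ⇒ blocked
  4. V1 → V5 → V6 ← V2 — V5:chain[blocks]; V6:collider[open] ⇒ blocked
  5. V1 → V5 ← V4 → V7 ← V6 ← V2 — V5:collider[open]; V4:fork[open]; V7:collider[open]; V6:chain[open] ⇒ active
  6. V1 → V5 ← V4 → V7 ← V2 — V5:collider[open]; V4:fork[open]; V7:collider[open] ⇒ active
Since the path V1 → V5 ← V4 → V7 ← V6 ← V2 is active, V1 and V2 are not d-separated given {V3, V5, V7}.

No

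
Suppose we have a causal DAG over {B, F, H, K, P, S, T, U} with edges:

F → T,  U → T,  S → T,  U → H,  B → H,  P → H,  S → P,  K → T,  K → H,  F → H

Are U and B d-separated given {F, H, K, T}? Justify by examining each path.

No — U and B are not d-separated given {F, H, K, T}.

4 paths connect U and B; each must be blocked for d-separation to hold:
Path 1: U → H ← B
  H is a collider and H is conditioned on, which opens it — no node blocks this path, so it is active.
Path 2: U → T ← F → H ← B
  F is a fork here and F is conditioned on, so the path is blocked at F.
Path 3: U → T ← K → H ← B
  K is a fork here and K is conditioned on, so the path is blocked at K.
Path 4: U → T ← S → P → H ← B
  T is a collider and T is conditioned on, which opens it; S is a fork and S is not conditioned on; P is a chain and P is not conditioned on; H is a collider and H is conditioned on, which opens it — no node blocks this path, so it is active.
Since the path U → H ← B is active, U and B are not d-separated given {F, H, K, T}.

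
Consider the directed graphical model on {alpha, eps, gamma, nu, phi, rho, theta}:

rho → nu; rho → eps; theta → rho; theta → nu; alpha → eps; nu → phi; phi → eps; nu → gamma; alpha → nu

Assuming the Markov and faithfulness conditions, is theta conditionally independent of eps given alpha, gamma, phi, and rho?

Enumerating the 6 paths from theta to eps and testing each for blocking by {alpha, gamma, phi, rho}:
Path 1: theta → nu ← alpha → eps
  alpha is a fork here and alpha is conditioned on, so the path is blocked at alpha.
Path 2: theta → nu → phi → eps
  phi is a chain here and phi is conditioned on, so the path is blocked at phi.
Path 3: theta → nu ← rho → eps
  rho is a fork here and rho is conditioned on, so the path is blocked at rho.
Path 4: theta → rho → nu ← alpha → eps
  rho is a chain here and rho is conditioned on, so the path is blocked at rho.
Path 5: theta → rho → nu → phi → eps
  rho is a chain here and rho is conditioned on, so the path is blocked at rho.
Path 6: theta → rho → eps
  rho is a chain here and rho is conditioned on, so the path is blocked at rho.
Every path is blocked, so theta and eps are d-separated given {alpha, gamma, phi, rho}.

Yes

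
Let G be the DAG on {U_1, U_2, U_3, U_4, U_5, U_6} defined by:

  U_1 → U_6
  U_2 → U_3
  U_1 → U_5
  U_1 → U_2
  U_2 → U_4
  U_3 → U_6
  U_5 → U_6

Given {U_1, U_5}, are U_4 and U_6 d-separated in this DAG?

Enumerating the 3 paths from U_4 to U_6 and testing each for blocking by {U_1, U_5}:
Path 1: U_4 ← U_2 → U_3 → U_6
  U_2 is a fork and U_2 is not conditioned on; U_3 is a chain and U_3 is not conditioned on — no node blocks this path, so it is active.
Path 2: U_4 ← U_2 ← U_1 → U_5 → U_6
  U_1 is a fork here and U_1 is conditioned on, so the path is blocked at U_1.
Path 3: U_4 ← U_2 ← U_1 → U_6
  U_1 is a fork here and U_1 is conditioned on, so the path is blocked at U_1.
Because an active path exists, U_4 and U_6 are not d-separated.

No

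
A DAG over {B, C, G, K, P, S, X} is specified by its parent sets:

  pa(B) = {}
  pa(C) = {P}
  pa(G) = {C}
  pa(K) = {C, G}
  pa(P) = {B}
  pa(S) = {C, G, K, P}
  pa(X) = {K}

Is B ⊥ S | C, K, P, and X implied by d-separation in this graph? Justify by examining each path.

6 paths connect B and S; each must be blocked for d-separation to hold:
Path 1: B → P → C → K ← G → S
  P is a chain here and P is conditioned on, so the path is blocked at P.
Path 2: B → P → C → K → S
  P is a chain here and P is conditioned on, so the path is blocked at P.
Path 3: B → P → C → G → K → S
  P is a chain here and P is conditioned on, so the path is blocked at P.
Path 4: B → P → C → G → S
  P is a chain here and P is conditioned on, so the path is blocked at P.
Path 5: B → P → C → S
  P is a chain here and P is conditioned on, so the path is blocked at P.
Path 6: B → P → S
  P is a chain here and P is conditioned on, so the path is blocked at P.
Since every path is blocked, d-separation holds.

Yes — B and S are d-separated given {C, K, P, X}.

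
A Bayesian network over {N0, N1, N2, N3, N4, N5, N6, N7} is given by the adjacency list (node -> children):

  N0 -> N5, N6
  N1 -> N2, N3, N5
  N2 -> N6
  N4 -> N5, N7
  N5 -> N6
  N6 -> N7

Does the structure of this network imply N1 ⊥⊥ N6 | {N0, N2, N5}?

We examine all 4 paths between N1 and N6:
Path 1: N1 → N5 ← N4 → N7 ← N6
  N7 is a collider here and neither N7 nor any of its descendants is conditioned on, so the collider stays closed — the path is blocked at N7.
Path 2: N1 → N5 → N6
  N5 is a chain here and N5 is conditioned on, so the path is blocked at N5.
Path 3: N1 → N5 ← N0 → N6
  N0 is a fork here and N0 is conditioned on, so the path is blocked at N0.
Path 4: N1 → N2 → N6
  N2 is a chain here and N2 is conditioned on, so the path is blocked at N2.
All paths are blocked; N1 ⊥ N6 | {N0, N2, N5} holds.

Yes — N1 and N6 are d-separated given {N0, N2, N5}.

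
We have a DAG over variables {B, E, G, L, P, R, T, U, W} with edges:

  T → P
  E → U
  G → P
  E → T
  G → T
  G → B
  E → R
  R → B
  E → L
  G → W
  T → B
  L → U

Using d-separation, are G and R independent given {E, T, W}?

Yes

There are 6 undirected paths between G and R; checking each against the conditioning set {E, T, W}:
  1. G → B ← R — B:collider[blocks] ⇒ blocked
  2. G → B ← T ← E → R — B:collider[blocks]; T:chain[blocks]; E:fork[blocks] ⇒ blocked
  3. G → T → B ← R — T:chain[blocks]; B:collider[blocks] ⇒ blocked
  4. G → T ← E → R — T:collider[open]; E:fork[blocks] ⇒ blocked
  5. G → P ← T → B ← R — P:collider[blocks]; T:fork[blocks]; B:collider[blocks] ⇒ blocked
  6. G → P ← T ← E → R — P:collider[blocks]; T:chain[blocks]; E:fork[blocks] ⇒ blocked
All paths are blocked; G ⊥ R | {E, T, W} holds.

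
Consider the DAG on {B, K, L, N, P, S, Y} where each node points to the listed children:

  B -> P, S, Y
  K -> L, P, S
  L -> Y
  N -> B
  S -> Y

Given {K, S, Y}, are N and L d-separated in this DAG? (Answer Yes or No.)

No

Enumerating the 6 paths from N to L and testing each for blocking by {K, S, Y}:
Path 1: N → B → S ← K → L
  K is a fork here and K is conditioned on, so the path is blocked at K.
Path 2: N → B → S → Y ← L
  S is a chain here and S is conditioned on, so the path is blocked at S.
Path 3: N → B → Y ← S ← K → L
  S is a chain here and S is conditioned on, so the path is blocked at S.
Path 4: N → B → Y ← L
  B is a chain and B is not conditioned on; Y is a collider and Y is conditioned on, which opens it — no node blocks this path, so it is active.
Path 5: N → B → P ← K → S → Y ← L
  P is a collider here and neither P nor any of its descendants is conditioned on, so the collider stays closed — the path is blocked at P.
Path 6: N → B → P ← K → L
  P is a collider here and neither P nor any of its descendants is conditioned on, so the collider stays closed — the path is blocked at P.
Since the path N → B → Y ← L is active, N and L are not d-separated given {K, S, Y}.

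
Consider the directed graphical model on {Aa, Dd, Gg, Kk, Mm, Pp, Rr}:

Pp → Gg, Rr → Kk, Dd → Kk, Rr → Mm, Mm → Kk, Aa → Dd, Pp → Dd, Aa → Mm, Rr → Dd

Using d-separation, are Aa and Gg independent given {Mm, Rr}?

We examine all 5 paths between Aa and Gg:
Path 1: Aa → Dd ← Pp → Gg
  Dd is a collider here and neither Dd nor any of its descendants is conditioned on, so the collider stays closed — the path is blocked at Dd.
Path 2: Aa → Mm → Kk ← Dd ← Pp → Gg
  Mm is a chain here and Mm is conditioned on, so the path is blocked at Mm.
Path 3: Aa → Mm → Kk ← Rr → Dd ← Pp → Gg
  Mm is a chain here and Mm is conditioned on, so the path is blocked at Mm.
Path 4: Aa → Mm ← Rr → Dd ← Pp → Gg
  Rr is a fork here and Rr is conditioned on, so the path is blocked at Rr.
Path 5: Aa → Mm ← Rr → Kk ← Dd ← Pp → Gg
  Rr is a fork here and Rr is conditioned on, so the path is blocked at Rr.
Every path is blocked, so Aa and Gg are d-separated given {Mm, Rr}.

Yes — Aa and Gg are d-separated given {Mm, Rr}.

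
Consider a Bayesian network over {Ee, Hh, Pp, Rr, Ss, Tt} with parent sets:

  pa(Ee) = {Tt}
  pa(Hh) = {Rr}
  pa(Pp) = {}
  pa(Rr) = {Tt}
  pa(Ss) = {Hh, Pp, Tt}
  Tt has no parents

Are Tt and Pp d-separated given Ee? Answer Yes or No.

There are 2 undirected paths between Tt and Pp; checking each against the conditioning set {Ee}:
Path 1: Tt → Ss ← Pp
  Ss is a collider here and neither Ss nor any of its descendants is conditioned on, so the collider stays closed — the path is blocked at Ss.
Path 2: Tt → Rr → Hh → Ss ← Pp
  Ss is a collider here and neither Ss nor any of its descendants is conditioned on, so the collider stays closed — the path is blocked at Ss.
All paths are blocked; Tt ⊥ Pp | {Ee} holds.

Yes — Tt and Pp are d-separated given {Ee}.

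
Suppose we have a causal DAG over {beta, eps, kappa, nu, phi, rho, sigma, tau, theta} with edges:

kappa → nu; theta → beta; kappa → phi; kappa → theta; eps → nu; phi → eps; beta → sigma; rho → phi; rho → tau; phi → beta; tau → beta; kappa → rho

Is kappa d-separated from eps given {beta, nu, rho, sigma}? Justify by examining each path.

No

6 paths connect kappa and eps; each must be blocked for d-separation to hold:
Path 1: kappa → nu ← eps
  nu is a collider and nu is conditioned on, which opens it — no node blocks this path, so it is active.
Path 2: kappa → rho → tau → beta ← phi → eps
  rho is a chain here and rho is conditioned on, so the path is blocked at rho.
Path 3: kappa → rho → phi → eps
  rho is a chain here and rho is conditioned on, so the path is blocked at rho.
Path 4: kappa → phi → eps
  phi is a chain and phi is not conditioned on — no node blocks this path, so it is active.
Path 5: kappa → theta → beta ← tau ← rho → phi → eps
  rho is a fork here and rho is conditioned on, so the path is blocked at rho.
Path 6: kappa → theta → beta ← phi → eps
  theta is a chain and theta is not conditioned on; beta is a collider and beta is conditioned on, which opens it; phi is a fork and phi is not conditioned on — no node blocks this path, so it is active.
Because an active path exists, kappa and eps are not d-separated.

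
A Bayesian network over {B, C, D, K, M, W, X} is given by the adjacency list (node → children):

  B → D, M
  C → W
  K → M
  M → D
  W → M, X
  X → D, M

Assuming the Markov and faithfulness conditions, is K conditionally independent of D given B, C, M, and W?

4 paths connect K and D; each must be blocked for d-separation to hold:
Path 1: K → M ← B → D
  B is a fork here and B is conditioned on, so the path is blocked at B.
Path 2: K → M ← W → X → D
  W is a fork here and W is conditioned on, so the path is blocked at W.
Path 3: K → M ← X → D
  M is a collider and M is conditioned on, which opens it; X is a fork and X is not conditioned on — no node blocks this path, so it is active.
Path 4: K → M → D
  M is a chain here and M is conditioned on, so the path is blocked at M.
At least one path is unblocked, so d-separation fails.

No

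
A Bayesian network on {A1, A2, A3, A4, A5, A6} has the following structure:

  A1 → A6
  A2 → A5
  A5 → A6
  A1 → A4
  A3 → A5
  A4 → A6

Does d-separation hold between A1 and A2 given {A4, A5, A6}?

Yes

2 paths connect A1 and A2; each must be blocked for d-separation to hold:
Path 1: A1 → A6 ← A5 ← A2
  A5 is a chain here and A5 is conditioned on, so the path is blocked at A5.
Path 2: A1 → A4 → A6 ← A5 ← A2
  A4 is a chain here and A4 is conditioned on, so the path is blocked at A4.
Every path is blocked, so A1 and A2 are d-separated given {A4, A5, A6}.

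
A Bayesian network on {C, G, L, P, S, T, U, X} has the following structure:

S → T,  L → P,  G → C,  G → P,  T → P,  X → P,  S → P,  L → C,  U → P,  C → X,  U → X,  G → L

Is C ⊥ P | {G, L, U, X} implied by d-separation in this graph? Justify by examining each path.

6 paths connect C and P; each must be blocked for d-separation to hold:
  1. C ← L → P — L:fork[blocks] ⇒ blocked
  2. C ← L ← G → P — L:chain[blocks]; G:fork[blocks] ⇒ blocked
  3. C ← G → P — G:fork[blocks] ⇒ blocked
  4. C ← G → L → P — G:fork[blocks]; L:chain[blocks] ⇒ blocked
  5. C → X → P — X:chain[blocks] ⇒ blocked
  6. C → X ← U → P — X:collider[open]; U:fork[blocks] ⇒ blocked
All paths are blocked; C ⊥ P | {G, L, U, X} holds.

Yes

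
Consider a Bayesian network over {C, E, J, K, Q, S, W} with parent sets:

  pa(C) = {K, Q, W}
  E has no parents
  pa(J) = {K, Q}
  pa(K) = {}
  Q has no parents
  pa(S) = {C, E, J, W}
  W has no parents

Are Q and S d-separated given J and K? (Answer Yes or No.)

No

We examine all 6 paths between Q and S:
Path 1: Q → J ← K → C ← W → S
  K is a fork here and K is conditioned on, so the path is blocked at K.
Path 2: Q → J ← K → C → S
  K is a fork here and K is conditioned on, so the path is blocked at K.
Path 3: Q → J → S
  J is a chain here and J is conditioned on, so the path is blocked at J.
Path 4: Q → C ← K → J → S
  C is a collider here and neither C nor any of its descendants is conditioned on, so the collider stays closed — the path is blocked at C.
Path 5: Q → C ← W → S
  C is a collider here and neither C nor any of its descendants is conditioned on, so the collider stays closed — the path is blocked at C.
Path 6: Q → C → S
  C is a chain and C is not conditioned on — no node blocks this path, so it is active.
Because an active path exists, Q and S are not d-separated.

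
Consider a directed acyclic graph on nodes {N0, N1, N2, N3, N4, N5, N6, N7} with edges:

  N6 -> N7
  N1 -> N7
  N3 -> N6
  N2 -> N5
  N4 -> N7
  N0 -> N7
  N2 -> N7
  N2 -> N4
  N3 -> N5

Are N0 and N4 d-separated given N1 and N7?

No

There are 3 undirected paths between N0 and N4; checking each against the conditioning set {N1, N7}:
Path 1: N0 → N7 ← N2 → N4
  N7 is a collider and N7 is conditioned on, which opens it; N2 is a fork and N2 is not conditioned on — no node blocks this path, so it is active.
Path 2: N0 → N7 ← N4
  N7 is a collider and N7 is conditioned on, which opens it — no node blocks this path, so it is active.
Path 3: N0 → N7 ← N6 ← N3 → N5 ← N2 → N4
  N5 is a collider here and neither N5 nor any of its descendants is conditioned on, so the collider stays closed — the path is blocked at N5.
Since the path N0 → N7 ← N2 → N4 is active, N0 and N4 are not d-separated given {N1, N7}.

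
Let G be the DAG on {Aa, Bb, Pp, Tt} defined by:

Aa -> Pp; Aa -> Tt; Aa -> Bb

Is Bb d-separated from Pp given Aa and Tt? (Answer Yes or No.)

The only undirected path from Bb to Pp is:
  1. Bb ← Aa → Pp — Aa:fork[blocks] ⇒ blocked
Every path is blocked, so Bb and Pp are d-separated given {Aa, Tt}.

Yes — Bb and Pp are d-separated given {Aa, Tt}.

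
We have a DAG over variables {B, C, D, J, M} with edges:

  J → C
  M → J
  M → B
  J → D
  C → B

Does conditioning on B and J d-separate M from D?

2 paths connect M and D; each must be blocked for d-separation to hold:
Path 1: M → B ← C ← J → D
  J is a fork here and J is conditioned on, so the path is blocked at J.
Path 2: M → J → D
  J is a chain here and J is conditioned on, so the path is blocked at J.
All paths are blocked; M ⊥ D | {B, J} holds.

Yes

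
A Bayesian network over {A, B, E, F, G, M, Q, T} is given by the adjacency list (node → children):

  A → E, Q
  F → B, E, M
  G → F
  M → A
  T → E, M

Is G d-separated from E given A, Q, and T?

3 paths connect G and E; each must be blocked for d-separation to hold:
Path 1: G → F → E
  F is a chain and F is not conditioned on — no node blocks this path, so it is active.
Path 2: G → F → M ← T → E
  T is a fork here and T is conditioned on, so the path is blocked at T.
Path 3: G → F → M → A → E
  A is a chain here and A is conditioned on, so the path is blocked at A.
Since the path G → F → E is active, G and E are not d-separated given {A, Q, T}.

No — G and E are not d-separated given {A, Q, T}.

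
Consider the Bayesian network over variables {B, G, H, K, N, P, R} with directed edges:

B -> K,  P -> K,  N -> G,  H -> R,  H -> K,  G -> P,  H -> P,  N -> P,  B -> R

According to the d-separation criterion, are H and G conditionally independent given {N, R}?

Yes

Enumerating the 6 paths from H to G and testing each for blocking by {N, R}:
  1. H → R ← B → K ← P ← N → G — R:collider[open]; B:fork[open]; K:collider[blocks]; P:chain[open]; N:fork[blocks] ⇒ blocked
  2. H → R ← B → K ← P ← G — R:collider[open]; B:fork[open]; K:collider[blocks]; P:chain[open] ⇒ blocked
  3. H → P ← N → G — P:collider[blocks]; N:fork[blocks] ⇒ blocked
  4. H → P ← G — P:collider[blocks] ⇒ blocked
  5. H → K ← P ← N → G — K:collider[blocks]; P:chain[open]; N:fork[blocks] ⇒ blocked
  6. H → K ← P ← G — K:collider[blocks]; P:chain[open] ⇒ blocked
All paths are blocked; H ⊥ G | {N, R} holds.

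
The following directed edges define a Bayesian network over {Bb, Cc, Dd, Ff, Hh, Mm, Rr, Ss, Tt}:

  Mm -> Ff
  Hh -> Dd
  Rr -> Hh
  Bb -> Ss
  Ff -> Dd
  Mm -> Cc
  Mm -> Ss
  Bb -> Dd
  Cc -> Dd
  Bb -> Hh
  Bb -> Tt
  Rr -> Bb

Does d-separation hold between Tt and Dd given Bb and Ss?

We examine all 5 paths between Tt and Dd:
Path 1: Tt ← Bb → Ss ← Mm → Ff → Dd
  Bb is a fork here and Bb is conditioned on, so the path is blocked at Bb.
Path 2: Tt ← Bb → Ss ← Mm → Cc → Dd
  Bb is a fork here and Bb is conditioned on, so the path is blocked at Bb.
Path 3: Tt ← Bb ← Rr → Hh → Dd
  Bb is a chain here and Bb is conditioned on, so the path is blocked at Bb.
Path 4: Tt ← Bb → Dd
  Bb is a fork here and Bb is conditioned on, so the path is blocked at Bb.
Path 5: Tt ← Bb → Hh → Dd
  Bb is a fork here and Bb is conditioned on, so the path is blocked at Bb.
All paths are blocked; Tt ⊥ Dd | {Bb, Ss} holds.

Yes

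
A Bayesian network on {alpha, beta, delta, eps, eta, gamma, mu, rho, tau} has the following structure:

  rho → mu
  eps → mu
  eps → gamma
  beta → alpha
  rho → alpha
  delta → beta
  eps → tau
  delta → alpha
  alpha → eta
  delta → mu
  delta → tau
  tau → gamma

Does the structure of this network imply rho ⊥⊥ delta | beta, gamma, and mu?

No

We examine all 5 paths between rho and delta:
Path 1: rho → mu ← eps → gamma ← tau ← delta
  mu is a collider and mu is conditioned on, which opens it; eps is a fork and eps is not conditioned on; gamma is a collider and gamma is conditioned on, which opens it; tau is a chain and tau is not conditioned on — no node blocks this path, so it is active.
Path 2: rho → mu ← eps → tau ← delta
  mu is a collider and mu is conditioned on, which opens it; eps is a fork and eps is not conditioned on; tau is a collider and its descendant gamma is conditioned on, which opens it — no node blocks this path, so it is active.
Path 3: rho → mu ← delta
  mu is a collider and mu is conditioned on, which opens it — no node blocks this path, so it is active.
Path 4: rho → alpha ← beta ← delta
  alpha is a collider here and neither alpha nor any of its descendants is conditioned on, so the collider stays closed — the path is blocked at alpha.
Path 5: rho → alpha ← delta
  alpha is a collider here and neither alpha nor any of its descendants is conditioned on, so the collider stays closed — the path is blocked at alpha.
Because an active path exists, rho and delta are not d-separated.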